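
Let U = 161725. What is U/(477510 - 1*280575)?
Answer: 32345/39387 ≈ 0.82121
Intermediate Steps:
U/(477510 - 1*280575) = 161725/(477510 - 1*280575) = 161725/(477510 - 280575) = 161725/196935 = 161725*(1/196935) = 32345/39387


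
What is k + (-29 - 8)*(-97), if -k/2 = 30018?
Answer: -56447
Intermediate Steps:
k = -60036 (k = -2*30018 = -60036)
k + (-29 - 8)*(-97) = -60036 + (-29 - 8)*(-97) = -60036 - 37*(-97) = -60036 + 3589 = -56447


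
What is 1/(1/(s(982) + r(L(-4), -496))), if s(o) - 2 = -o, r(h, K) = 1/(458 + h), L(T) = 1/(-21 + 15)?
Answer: -2692054/2747 ≈ -980.00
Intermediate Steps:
L(T) = -⅙ (L(T) = 1/(-6) = -⅙)
s(o) = 2 - o
1/(1/(s(982) + r(L(-4), -496))) = 1/(1/((2 - 1*982) + 1/(458 - ⅙))) = 1/(1/((2 - 982) + 1/(2747/6))) = 1/(1/(-980 + 6/2747)) = 1/(1/(-2692054/2747)) = 1/(-2747/2692054) = -2692054/2747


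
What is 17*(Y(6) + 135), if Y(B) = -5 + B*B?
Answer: 2822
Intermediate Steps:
Y(B) = -5 + B²
17*(Y(6) + 135) = 17*((-5 + 6²) + 135) = 17*((-5 + 36) + 135) = 17*(31 + 135) = 17*166 = 2822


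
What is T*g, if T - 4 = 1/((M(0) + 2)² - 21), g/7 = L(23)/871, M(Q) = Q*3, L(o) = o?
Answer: 161/221 ≈ 0.72851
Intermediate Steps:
M(Q) = 3*Q
g = 161/871 (g = 7*(23/871) = 161/871 ≈ 0.18484)
T = 67/17 (T = 4 + 1/((3*0 + 2)² - 21) = 4 + 1/((0 + 2)² - 21) = 4 + 1/(2² - 21) = 4 + 1/(4 - 21) = 4 + 1/(-17) = 4 - 1/17 = 67/17 ≈ 3.9412)
T*g = (67/17)*(161/871) = 161/221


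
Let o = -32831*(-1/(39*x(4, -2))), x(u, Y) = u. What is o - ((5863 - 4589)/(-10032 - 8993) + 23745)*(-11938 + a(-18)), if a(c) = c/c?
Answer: 841231892716147/2967900 ≈ 2.8344e+8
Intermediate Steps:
o = 32831/156 (o = -32831/((13*(-3))*4) = -32831/((-39*4)) = -32831/(-156) = -32831*(-1/156) = 32831/156 ≈ 210.46)
a(c) = 1
o - ((5863 - 4589)/(-10032 - 8993) + 23745)*(-11938 + a(-18)) = 32831/156 - ((5863 - 4589)/(-10032 - 8993) + 23745)*(-11938 + 1) = 32831/156 - (1274/(-19025) + 23745)*(-11937) = 32831/156 - (1274*(-1/19025) + 23745)*(-11937) = 32831/156 - (-1274/19025 + 23745)*(-11937) = 32831/156 - 451747351*(-11937)/19025 = 32831/156 - 1*(-5392508128887/19025) = 32831/156 + 5392508128887/19025 = 841231892716147/2967900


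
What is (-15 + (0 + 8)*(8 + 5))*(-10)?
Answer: -890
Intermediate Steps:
(-15 + (0 + 8)*(8 + 5))*(-10) = (-15 + 8*13)*(-10) = (-15 + 104)*(-10) = 89*(-10) = -890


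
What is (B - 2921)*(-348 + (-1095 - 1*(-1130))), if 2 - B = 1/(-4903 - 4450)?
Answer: 8545340078/9353 ≈ 9.1365e+5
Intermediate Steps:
B = 18707/9353 (B = 2 - 1/(-4903 - 4450) = 2 - 1/(-9353) = 2 - 1*(-1/9353) = 2 + 1/9353 = 18707/9353 ≈ 2.0001)
(B - 2921)*(-348 + (-1095 - 1*(-1130))) = (18707/9353 - 2921)*(-348 + (-1095 - 1*(-1130))) = -27301406*(-348 + (-1095 + 1130))/9353 = -27301406*(-348 + 35)/9353 = -27301406/9353*(-313) = 8545340078/9353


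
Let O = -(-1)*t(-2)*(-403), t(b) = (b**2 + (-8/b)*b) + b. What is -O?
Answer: -2418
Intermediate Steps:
t(b) = -8 + b + b**2 (t(b) = (b**2 - 8) + b = (-8 + b**2) + b = -8 + b + b**2)
O = 2418 (O = -(-1)*(-8 - 2 + (-2)**2)*(-403) = -(-1)*(-8 - 2 + 4)*(-403) = -(-1)*(-6)*(-403) = -1*6*(-403) = -6*(-403) = 2418)
-O = -1*2418 = -2418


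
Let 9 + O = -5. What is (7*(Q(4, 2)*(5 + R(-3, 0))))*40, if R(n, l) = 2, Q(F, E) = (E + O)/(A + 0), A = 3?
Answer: -7840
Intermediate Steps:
O = -14 (O = -9 - 5 = -14)
Q(F, E) = -14/3 + E/3 (Q(F, E) = (E - 14)/(3 + 0) = (-14 + E)/3 = (-14 + E)*(⅓) = -14/3 + E/3)
(7*(Q(4, 2)*(5 + R(-3, 0))))*40 = (7*((-14/3 + (⅓)*2)*(5 + 2)))*40 = (7*((-14/3 + ⅔)*7))*40 = (7*(-4*7))*40 = (7*(-28))*40 = -196*40 = -7840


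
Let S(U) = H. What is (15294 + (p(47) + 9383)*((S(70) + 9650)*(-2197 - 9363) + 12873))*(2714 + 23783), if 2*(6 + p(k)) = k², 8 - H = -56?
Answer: -62367204599132601/2 ≈ -3.1184e+16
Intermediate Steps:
H = 64 (H = 8 - 1*(-56) = 8 + 56 = 64)
S(U) = 64
p(k) = -6 + k²/2
(15294 + (p(47) + 9383)*((S(70) + 9650)*(-2197 - 9363) + 12873))*(2714 + 23783) = (15294 + ((-6 + (½)*47²) + 9383)*((64 + 9650)*(-2197 - 9363) + 12873))*(2714 + 23783) = (15294 + ((-6 + (½)*2209) + 9383)*(9714*(-11560) + 12873))*26497 = (15294 + ((-6 + 2209/2) + 9383)*(-112293840 + 12873))*26497 = (15294 + (2197/2 + 9383)*(-112280967))*26497 = (15294 + (20963/2)*(-112280967))*26497 = (15294 - 2353745911221/2)*26497 = -2353745880633/2*26497 = -62367204599132601/2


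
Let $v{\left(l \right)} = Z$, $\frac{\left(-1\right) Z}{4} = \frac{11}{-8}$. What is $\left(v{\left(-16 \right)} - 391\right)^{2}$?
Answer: $\frac{594441}{4} \approx 1.4861 \cdot 10^{5}$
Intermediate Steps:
$Z = \frac{11}{2}$ ($Z = - 4 \frac{11}{-8} = - 4 \cdot 11 \left(- \frac{1}{8}\right) = \left(-4\right) \left(- \frac{11}{8}\right) = \frac{11}{2} \approx 5.5$)
$v{\left(l \right)} = \frac{11}{2}$
$\left(v{\left(-16 \right)} - 391\right)^{2} = \left(\frac{11}{2} - 391\right)^{2} = \left(- \frac{771}{2}\right)^{2} = \frac{594441}{4}$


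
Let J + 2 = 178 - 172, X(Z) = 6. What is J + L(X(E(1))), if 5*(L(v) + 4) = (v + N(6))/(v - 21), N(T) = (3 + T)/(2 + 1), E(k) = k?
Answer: -3/25 ≈ -0.12000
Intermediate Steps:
N(T) = 1 + T/3 (N(T) = (3 + T)/3 = (3 + T)*(⅓) = 1 + T/3)
L(v) = -4 + (3 + v)/(5*(-21 + v)) (L(v) = -4 + ((v + (1 + (⅓)*6))/(v - 21))/5 = -4 + ((v + (1 + 2))/(-21 + v))/5 = -4 + ((v + 3)/(-21 + v))/5 = -4 + ((3 + v)/(-21 + v))/5 = -4 + (3 + v)/(5*(-21 + v)))
J = 4 (J = -2 + (178 - 172) = -2 + 6 = 4)
J + L(X(E(1))) = 4 + (423 - 19*6)/(5*(-21 + 6)) = 4 + (⅕)*(423 - 114)/(-15) = 4 + (⅕)*(-1/15)*309 = 4 - 103/25 = -3/25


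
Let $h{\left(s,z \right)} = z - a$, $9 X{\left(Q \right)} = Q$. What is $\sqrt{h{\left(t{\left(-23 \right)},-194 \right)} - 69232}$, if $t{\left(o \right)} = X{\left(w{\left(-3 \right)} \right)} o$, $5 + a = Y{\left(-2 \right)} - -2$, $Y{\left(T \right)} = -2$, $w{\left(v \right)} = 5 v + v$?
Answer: $i \sqrt{69421} \approx 263.48 i$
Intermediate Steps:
$w{\left(v \right)} = 6 v$
$X{\left(Q \right)} = \frac{Q}{9}$
$a = -5$ ($a = -5 - 0 = -5 + \left(-2 + 2\right) = -5 + 0 = -5$)
$t{\left(o \right)} = - 2 o$ ($t{\left(o \right)} = \frac{6 \left(-3\right)}{9} o = \frac{1}{9} \left(-18\right) o = - 2 o$)
$h{\left(s,z \right)} = 5 + z$ ($h{\left(s,z \right)} = z - -5 = z + 5 = 5 + z$)
$\sqrt{h{\left(t{\left(-23 \right)},-194 \right)} - 69232} = \sqrt{\left(5 - 194\right) - 69232} = \sqrt{-189 - 69232} = \sqrt{-69421} = i \sqrt{69421}$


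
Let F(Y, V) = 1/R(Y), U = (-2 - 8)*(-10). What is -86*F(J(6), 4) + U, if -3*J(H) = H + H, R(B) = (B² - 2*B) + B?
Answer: 957/10 ≈ 95.700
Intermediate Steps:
R(B) = B² - B
J(H) = -2*H/3 (J(H) = -(H + H)/3 = -2*H/3)
U = 100 (U = -10*(-10) = 100)
F(Y, V) = 1/(Y*(-1 + Y))
-86*F(J(6), 4) + U = -86/(((-⅔*6))*(-1 - ⅔*6)) + 100 = -86/((-4)*(-1 - 4)) + 100 = -(-43)/(2*(-5)) + 100 = -(-43)*(-1)/(2*5) + 100 = -86*1/20 + 100 = -43/10 + 100 = 957/10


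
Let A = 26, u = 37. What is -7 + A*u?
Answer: 955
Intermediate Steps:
-7 + A*u = -7 + 26*37 = -7 + 962 = 955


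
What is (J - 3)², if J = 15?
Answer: 144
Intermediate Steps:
(J - 3)² = (15 - 3)² = 12² = 144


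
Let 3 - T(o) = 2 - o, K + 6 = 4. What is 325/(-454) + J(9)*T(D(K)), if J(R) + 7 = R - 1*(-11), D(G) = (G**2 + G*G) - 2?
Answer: 40989/454 ≈ 90.284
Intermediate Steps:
K = -2 (K = -6 + 4 = -2)
D(G) = -2 + 2*G**2 (D(G) = (G**2 + G**2) - 2 = 2*G**2 - 2 = -2 + 2*G**2)
T(o) = 1 + o (T(o) = 3 - (2 - o) = 3 + (-2 + o) = 1 + o)
J(R) = 4 + R (J(R) = -7 + (R - 1*(-11)) = -7 + (R + 11) = -7 + (11 + R) = 4 + R)
325/(-454) + J(9)*T(D(K)) = 325/(-454) + (4 + 9)*(1 + (-2 + 2*(-2)**2)) = 325*(-1/454) + 13*(1 + (-2 + 2*4)) = -325/454 + 13*(1 + (-2 + 8)) = -325/454 + 13*(1 + 6) = -325/454 + 13*7 = -325/454 + 91 = 40989/454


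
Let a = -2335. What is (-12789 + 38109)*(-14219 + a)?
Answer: -419147280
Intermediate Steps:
(-12789 + 38109)*(-14219 + a) = (-12789 + 38109)*(-14219 - 2335) = 25320*(-16554) = -419147280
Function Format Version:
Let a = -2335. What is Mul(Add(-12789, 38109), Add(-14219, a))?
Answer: -419147280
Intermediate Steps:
Mul(Add(-12789, 38109), Add(-14219, a)) = Mul(Add(-12789, 38109), Add(-14219, -2335)) = Mul(25320, -16554) = -419147280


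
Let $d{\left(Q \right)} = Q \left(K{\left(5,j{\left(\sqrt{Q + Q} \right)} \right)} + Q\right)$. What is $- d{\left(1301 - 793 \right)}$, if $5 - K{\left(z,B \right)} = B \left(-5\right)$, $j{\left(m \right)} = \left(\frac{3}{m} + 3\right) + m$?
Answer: $-268224 - 5095 \sqrt{254} \approx -3.4943 \cdot 10^{5}$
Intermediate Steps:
$j{\left(m \right)} = 3 + m + \frac{3}{m}$ ($j{\left(m \right)} = \left(3 + \frac{3}{m}\right) + m = 3 + m + \frac{3}{m}$)
$K{\left(z,B \right)} = 5 + 5 B$ ($K{\left(z,B \right)} = 5 - B \left(-5\right) = 5 - - 5 B = 5 + 5 B$)
$d{\left(Q \right)} = Q \left(20 + Q + 5 \sqrt{2} \sqrt{Q} + \frac{15 \sqrt{2}}{2 \sqrt{Q}}\right)$ ($d{\left(Q \right)} = Q \left(\left(5 + 5 \left(3 + \sqrt{Q + Q} + \frac{3}{\sqrt{Q + Q}}\right)\right) + Q\right) = Q \left(\left(5 + 5 \left(3 + \sqrt{2 Q} + \frac{3}{\sqrt{2 Q}}\right)\right) + Q\right) = Q \left(\left(5 + 5 \left(3 + \sqrt{2} \sqrt{Q} + \frac{3}{\sqrt{2} \sqrt{Q}}\right)\right) + Q\right) = Q \left(\left(5 + 5 \left(3 + \sqrt{2} \sqrt{Q} + 3 \frac{\sqrt{2}}{2 \sqrt{Q}}\right)\right) + Q\right) = Q \left(\left(5 + 5 \left(3 + \sqrt{2} \sqrt{Q} + \frac{3 \sqrt{2}}{2 \sqrt{Q}}\right)\right) + Q\right) = Q \left(\left(5 + \left(15 + 5 \sqrt{2} \sqrt{Q} + \frac{15 \sqrt{2}}{2 \sqrt{Q}}\right)\right) + Q\right) = Q \left(\left(20 + 5 \sqrt{2} \sqrt{Q} + \frac{15 \sqrt{2}}{2 \sqrt{Q}}\right) + Q\right) = Q \left(20 + Q + 5 \sqrt{2} \sqrt{Q} + \frac{15 \sqrt{2}}{2 \sqrt{Q}}\right)$)
$- d{\left(1301 - 793 \right)} = - (\left(1301 - 793\right)^{2} + 20 \left(1301 - 793\right) + 5 \sqrt{2} \left(1301 - 793\right)^{\frac{3}{2}} + \frac{15 \sqrt{2} \sqrt{1301 - 793}}{2}) = - (508^{2} + 20 \cdot 508 + 5 \sqrt{2} \cdot 508^{\frac{3}{2}} + \frac{15 \sqrt{2} \sqrt{508}}{2}) = - (258064 + 10160 + 5 \sqrt{2} \cdot 1016 \sqrt{127} + \frac{15 \sqrt{2} \cdot 2 \sqrt{127}}{2}) = - (258064 + 10160 + 5080 \sqrt{254} + 15 \sqrt{254}) = - (268224 + 5095 \sqrt{254}) = -268224 - 5095 \sqrt{254}$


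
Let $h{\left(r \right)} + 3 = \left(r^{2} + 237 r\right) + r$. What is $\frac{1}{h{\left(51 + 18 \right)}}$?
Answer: $\frac{1}{21180} \approx 4.7214 \cdot 10^{-5}$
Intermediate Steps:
$h{\left(r \right)} = -3 + r^{2} + 238 r$ ($h{\left(r \right)} = -3 + \left(\left(r^{2} + 237 r\right) + r\right) = -3 + \left(r^{2} + 238 r\right) = -3 + r^{2} + 238 r$)
$\frac{1}{h{\left(51 + 18 \right)}} = \frac{1}{-3 + \left(51 + 18\right)^{2} + 238 \left(51 + 18\right)} = \frac{1}{-3 + 69^{2} + 238 \cdot 69} = \frac{1}{-3 + 4761 + 16422} = \frac{1}{21180}$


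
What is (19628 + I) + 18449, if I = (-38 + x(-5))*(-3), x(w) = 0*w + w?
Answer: 38206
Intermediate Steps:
x(w) = w (x(w) = 0 + w = w)
I = 129 (I = (-38 - 5)*(-3) = -43*(-3) = 129)
(19628 + I) + 18449 = (19628 + 129) + 18449 = 19757 + 18449 = 38206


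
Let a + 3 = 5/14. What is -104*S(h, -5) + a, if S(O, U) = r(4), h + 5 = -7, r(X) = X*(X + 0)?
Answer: -23333/14 ≈ -1666.6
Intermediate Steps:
r(X) = X**2 (r(X) = X*X = X**2)
h = -12 (h = -5 - 7 = -12)
S(O, U) = 16 (S(O, U) = 4**2 = 16)
a = -37/14 (a = -3 + 5/14 = -37/14 ≈ -2.6429)
-104*S(h, -5) + a = -104*16 - 37/14 = -1664 - 37/14 = -23333/14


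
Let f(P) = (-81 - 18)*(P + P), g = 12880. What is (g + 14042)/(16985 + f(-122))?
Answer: 26922/41141 ≈ 0.65438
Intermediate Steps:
f(P) = -198*P
(g + 14042)/(16985 + f(-122)) = (12880 + 14042)/(16985 - 198*(-122)) = 26922/(16985 + 24156) = 26922/41141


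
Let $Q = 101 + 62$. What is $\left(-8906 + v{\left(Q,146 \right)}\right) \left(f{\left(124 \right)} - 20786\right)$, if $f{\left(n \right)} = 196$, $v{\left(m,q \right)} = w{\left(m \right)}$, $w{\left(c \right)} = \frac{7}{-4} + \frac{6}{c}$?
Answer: $\frac{59791599555}{326} \approx 1.8341 \cdot 10^{8}$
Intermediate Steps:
$Q = 163$
$w{\left(c \right)} = - \frac{7}{4} + \frac{6}{c}$ ($w{\left(c \right)} = 7 \left(- \frac{1}{4}\right) + \frac{6}{c} = - \frac{7}{4} + \frac{6}{c}$)
$v{\left(m,q \right)} = - \frac{7}{4} + \frac{6}{m}$
$\left(-8906 + v{\left(Q,146 \right)}\right) \left(f{\left(124 \right)} - 20786\right) = \left(-8906 - \left(\frac{7}{4} - \frac{6}{163}\right)\right) \left(196 - 20786\right) = \left(-8906 + \left(- \frac{7}{4} + 6 \cdot \frac{1}{163}\right)\right) \left(-20590\right) = \left(-8906 + \left(- \frac{7}{4} + \frac{6}{163}\right)\right) \left(-20590\right) = \left(-8906 - \frac{1117}{652}\right) \left(-20590\right) = \left(- \frac{5807829}{652}\right) \left(-20590\right) = \frac{59791599555}{326}$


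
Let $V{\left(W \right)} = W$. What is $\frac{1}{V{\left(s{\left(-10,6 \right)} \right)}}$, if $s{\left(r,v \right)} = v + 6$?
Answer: $\frac{1}{12} \approx 0.083333$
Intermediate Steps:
$s{\left(r,v \right)} = 6 + v$
$\frac{1}{V{\left(s{\left(-10,6 \right)} \right)}} = \frac{1}{6 + 6} = \frac{1}{12}$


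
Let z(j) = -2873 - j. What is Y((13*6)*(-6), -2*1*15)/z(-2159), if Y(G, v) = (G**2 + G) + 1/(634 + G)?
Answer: -36280297/118524 ≈ -306.10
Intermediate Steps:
Y(G, v) = G + G**2 + 1/(634 + G) (Y(G, v) = (G + G**2) + 1/(634 + G) = G + G**2 + 1/(634 + G))
Y((13*6)*(-6), -2*1*15)/z(-2159) = ((1 + ((13*6)*(-6))**3 + 634*((13*6)*(-6)) + 635*((13*6)*(-6))**2)/(634 + (13*6)*(-6)))/(-2873 - 1*(-2159)) = ((1 + (78*(-6))**3 + 634*(78*(-6)) + 635*(78*(-6))**2)/(634 + 78*(-6)))/(-2873 + 2159) = ((1 + (-468)**3 + 634*(-468) + 635*(-468)**2)/(634 - 468))/(-714) = ((1 - 102503232 - 296712 + 635*219024)/166)*(-1/714) = ((1 - 102503232 - 296712 + 139080240)/166)*(-1/714) = ((1/166)*36280297)*(-1/714) = (36280297/166)*(-1/714) = -36280297/118524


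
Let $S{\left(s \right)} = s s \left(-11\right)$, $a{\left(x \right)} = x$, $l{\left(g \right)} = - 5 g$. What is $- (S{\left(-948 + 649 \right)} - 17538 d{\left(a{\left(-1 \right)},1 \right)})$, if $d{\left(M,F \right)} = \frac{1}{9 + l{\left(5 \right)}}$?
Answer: $\frac{7858519}{8} \approx 9.8232 \cdot 10^{5}$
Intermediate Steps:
$d{\left(M,F \right)} = - \frac{1}{16}$ ($d{\left(M,F \right)} = \frac{1}{9 - 25} = \frac{1}{-16} = - \frac{1}{16}$)
$S{\left(s \right)} = - 11 s^{2}$ ($S{\left(s \right)} = s^{2} \left(-11\right) = - 11 s^{2}$)
$- (S{\left(-948 + 649 \right)} - 17538 d{\left(a{\left(-1 \right)},1 \right)}) = - (- 11 \left(-948 + 649\right)^{2} - - \frac{8769}{8}) = - (- 11 \left(-299\right)^{2} + \frac{8769}{8}) = - (\left(-11\right) 89401 + \frac{8769}{8}) = - (-983411 + \frac{8769}{8}) = \left(-1\right) \left(- \frac{7858519}{8}\right) = \frac{7858519}{8}$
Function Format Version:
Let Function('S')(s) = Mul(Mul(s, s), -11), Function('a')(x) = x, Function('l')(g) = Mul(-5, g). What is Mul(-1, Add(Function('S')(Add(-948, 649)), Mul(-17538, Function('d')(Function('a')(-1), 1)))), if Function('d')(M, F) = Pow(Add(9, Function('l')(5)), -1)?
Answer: Rational(7858519, 8) ≈ 9.8232e+5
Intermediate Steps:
Function('d')(M, F) = Rational(-1, 16) (Function('d')(M, F) = Pow(Add(9, Mul(-5, 5)), -1) = Pow(Add(9, -25), -1) = Pow(-16, -1) = Rational(-1, 16))
Function('S')(s) = Mul(-11, Pow(s, 2)) (Function('S')(s) = Mul(Pow(s, 2), -11) = Mul(-11, Pow(s, 2)))
Mul(-1, Add(Function('S')(Add(-948, 649)), Mul(-17538, Function('d')(Function('a')(-1), 1)))) = Mul(-1, Add(Mul(-11, Pow(Add(-948, 649), 2)), Mul(-17538, Rational(-1, 16)))) = Mul(-1, Add(Mul(-11, Pow(-299, 2)), Rational(8769, 8))) = Mul(-1, Add(Mul(-11, 89401), Rational(8769, 8))) = Mul(-1, Add(-983411, Rational(8769, 8))) = Mul(-1, Rational(-7858519, 8)) = Rational(7858519, 8)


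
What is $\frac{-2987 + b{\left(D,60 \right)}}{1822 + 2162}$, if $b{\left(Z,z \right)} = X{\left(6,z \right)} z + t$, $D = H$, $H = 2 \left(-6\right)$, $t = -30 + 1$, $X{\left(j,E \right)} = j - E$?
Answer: $- \frac{391}{249} \approx -1.5703$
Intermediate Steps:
$t = -29$
$H = -12$
$D = -12$
$b{\left(Z,z \right)} = -29 + z \left(6 - z\right)$ ($b{\left(Z,z \right)} = \left(6 - z\right) z - 29 = z \left(6 - z\right) - 29 = -29 + z \left(6 - z\right)$)
$\frac{-2987 + b{\left(D,60 \right)}}{1822 + 2162} = \frac{-2987 - \left(29 + 60 \left(-6 + 60\right)\right)}{1822 + 2162} = \frac{-2987 - \left(29 + 60 \cdot 54\right)}{3984} = \left(-2987 - 3269\right) \frac{1}{3984} = \left(-6256\right) \frac{1}{3984} = - \frac{391}{249}$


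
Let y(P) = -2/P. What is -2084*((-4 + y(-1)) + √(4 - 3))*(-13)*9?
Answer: -243828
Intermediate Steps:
-2084*((-4 + y(-1)) + √(4 - 3))*(-13)*9 = -2084*((-4 - 2/(-1)) + √(4 - 3))*(-13)*9 = -2084*((-4 - 2*(-1)) + √1)*(-13)*9 = -2084*((-4 + 2) + 1)*(-13)*9 = -2084*(-2 + 1)*(-13)*9 = -2084*(-1*(-13))*9 = -27092*9 = -2084*117 = -243828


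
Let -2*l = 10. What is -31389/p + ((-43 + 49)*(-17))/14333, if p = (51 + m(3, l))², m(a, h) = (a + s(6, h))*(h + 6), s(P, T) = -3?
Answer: -150054613/12426711 ≈ -12.075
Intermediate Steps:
l = -5 (l = -½*10 = -5)
m(a, h) = (-3 + a)*(6 + h) (m(a, h) = (a - 3)*(h + 6) = (-3 + a)*(6 + h))
p = 2601 (p = (51 + (-18 - 3*(-5) + 6*3 + 3*(-5)))² = (51 + (-18 + 15 + 18 - 15))² = (51 + 0)² = 51² = 2601)
-31389/p + ((-43 + 49)*(-17))/14333 = -31389/2601 + ((-43 + 49)*(-17))/14333 = -31389*1/2601 + (6*(-17))*(1/14333) = -10463/867 - 102*1/14333 = -10463/867 - 102/14333 = -150054613/12426711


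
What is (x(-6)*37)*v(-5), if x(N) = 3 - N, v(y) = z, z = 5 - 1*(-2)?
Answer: 2331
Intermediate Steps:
z = 7 (z = 5 + 2 = 7)
v(y) = 7
(x(-6)*37)*v(-5) = ((3 - 1*(-6))*37)*7 = ((3 + 6)*37)*7 = (9*37)*7 = 333*7 = 2331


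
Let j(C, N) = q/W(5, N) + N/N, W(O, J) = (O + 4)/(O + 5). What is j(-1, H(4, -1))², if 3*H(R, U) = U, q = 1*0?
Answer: 1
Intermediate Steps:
q = 0
H(R, U) = U/3
W(O, J) = (4 + O)/(5 + O)
j(C, N) = 1 (j(C, N) = 0/(((4 + 5)/(5 + 5))) + N/N = 0/((9/10)) + 1 = 0/(((⅒)*9)) + 1 = 0/(9/10) + 1 = 0*(10/9) + 1 = 0 + 1 = 1)
j(-1, H(4, -1))² = 1² = 1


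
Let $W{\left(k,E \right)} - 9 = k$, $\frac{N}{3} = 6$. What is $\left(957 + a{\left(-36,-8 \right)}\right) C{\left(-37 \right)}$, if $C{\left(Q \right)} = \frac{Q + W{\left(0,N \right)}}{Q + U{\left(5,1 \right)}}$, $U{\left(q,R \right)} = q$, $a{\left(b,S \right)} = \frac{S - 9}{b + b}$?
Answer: $\frac{482447}{576} \approx 837.58$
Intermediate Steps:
$N = 18$ ($N = 3 \cdot 6 = 18$)
$a{\left(b,S \right)} = \frac{-9 + S}{2 b}$
$W{\left(k,E \right)} = 9 + k$
$C{\left(Q \right)} = \frac{9 + Q}{5 + Q}$ ($C{\left(Q \right)} = \frac{Q + \left(9 + 0\right)}{Q + 5} = \frac{Q + 9}{5 + Q} = \frac{9 + Q}{5 + Q}$)
$\left(957 + a{\left(-36,-8 \right)}\right) C{\left(-37 \right)} = \left(957 + \frac{-9 - 8}{2 \left(-36\right)}\right) \frac{9 - 37}{5 - 37} = \left(957 + \frac{1}{2} \left(- \frac{1}{36}\right) \left(-17\right)\right) \frac{1}{-32} \left(-28\right) = \left(957 + \frac{17}{72}\right) \left(\left(- \frac{1}{32}\right) \left(-28\right)\right) = \frac{68921}{72} \cdot \frac{7}{8} = \frac{482447}{576}$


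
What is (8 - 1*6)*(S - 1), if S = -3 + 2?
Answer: -4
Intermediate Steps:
S = -1
(8 - 1*6)*(S - 1) = (8 - 1*6)*(-1 - 1) = (8 - 6)*(-2) = 2*(-2) = -4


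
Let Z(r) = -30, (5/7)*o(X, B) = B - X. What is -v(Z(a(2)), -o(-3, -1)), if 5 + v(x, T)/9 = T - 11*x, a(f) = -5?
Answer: -14499/5 ≈ -2899.8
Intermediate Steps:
o(X, B) = -7*X/5 + 7*B/5 (o(X, B) = 7*(B - X)/5 = -7*X/5 + 7*B/5)
v(x, T) = -45 - 99*x + 9*T (v(x, T) = -45 + 9*(T - 11*x) = -45 + (-99*x + 9*T) = -45 - 99*x + 9*T)
-v(Z(a(2)), -o(-3, -1)) = -(-45 - 99*(-30) + 9*(-(-7/5*(-3) + (7/5)*(-1)))) = -(-45 + 2970 + 9*(-(21/5 - 7/5))) = -(-45 + 2970 + 9*(-1*14/5)) = -(-45 + 2970 + 9*(-14/5)) = -(-45 + 2970 - 126/5) = -1*14499/5 = -14499/5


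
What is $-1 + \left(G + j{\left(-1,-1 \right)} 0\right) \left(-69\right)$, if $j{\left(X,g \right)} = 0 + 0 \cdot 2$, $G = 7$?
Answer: $-484$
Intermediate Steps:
$j{\left(X,g \right)} = 0$ ($j{\left(X,g \right)} = 0 + 0 = 0$)
$-1 + \left(G + j{\left(-1,-1 \right)} 0\right) \left(-69\right) = -1 + \left(7 + 0 \cdot 0\right) \left(-69\right) = -1 + \left(7 + 0\right) \left(-69\right) = -1 + 7 \left(-69\right) = -1 - 483 = -484$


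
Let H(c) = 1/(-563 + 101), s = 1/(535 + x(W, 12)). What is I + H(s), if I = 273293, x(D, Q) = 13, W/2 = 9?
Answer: 126261365/462 ≈ 2.7329e+5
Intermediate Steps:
W = 18 (W = 2*9 = 18)
s = 1/548 (s = 1/(535 + 13) = 1/548 ≈ 0.0018248)
H(c) = -1/462 (H(c) = 1/(-462) = -1/462)
I + H(s) = 273293 - 1/462 = 126261365/462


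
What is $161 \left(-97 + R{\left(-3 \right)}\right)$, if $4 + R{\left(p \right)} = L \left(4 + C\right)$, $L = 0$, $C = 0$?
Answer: $-16261$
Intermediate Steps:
$R{\left(p \right)} = -4$ ($R{\left(p \right)} = -4 + 0 \left(4 + 0\right) = -4 + 0 \cdot 4 = -4 + 0 = -4$)
$161 \left(-97 + R{\left(-3 \right)}\right) = 161 \left(-97 - 4\right) = 161 \left(-101\right) = -16261$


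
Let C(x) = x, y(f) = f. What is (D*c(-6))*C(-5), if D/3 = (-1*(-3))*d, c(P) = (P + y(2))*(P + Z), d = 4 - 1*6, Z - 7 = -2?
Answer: 360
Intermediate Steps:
Z = 5 (Z = 7 - 2 = 5)
d = -2 (d = 4 - 6 = -2)
c(P) = (2 + P)*(5 + P) (c(P) = (P + 2)*(P + 5) = (2 + P)*(5 + P))
D = -18 (D = 3*(-1*(-3)*(-2)) = 3*(3*(-2)) = 3*(-6) = -18)
(D*c(-6))*C(-5) = -18*(10 + (-6)² + 7*(-6))*(-5) = -18*(10 + 36 - 42)*(-5) = -18*4*(-5) = -72*(-5) = 360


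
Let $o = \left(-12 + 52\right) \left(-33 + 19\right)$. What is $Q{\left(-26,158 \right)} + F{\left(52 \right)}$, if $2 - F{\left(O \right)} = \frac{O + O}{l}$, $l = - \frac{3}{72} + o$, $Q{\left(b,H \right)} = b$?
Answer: $- \frac{320088}{13441} \approx -23.814$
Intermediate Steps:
$o = -560$ ($o = 40 \left(-14\right) = -560$)
$l = - \frac{13441}{24}$ ($l = - \frac{3}{72} - 560 = \left(-3\right) \frac{1}{72} - 560 = - \frac{1}{24} - 560 = - \frac{13441}{24} \approx -560.04$)
$F{\left(O \right)} = 2 + \frac{48 O}{13441}$ ($F{\left(O \right)} = 2 - \frac{O + O}{- \frac{13441}{24}} = 2 - 2 O \left(- \frac{24}{13441}\right) = 2 - - \frac{48 O}{13441} = 2 + \frac{48 O}{13441}$)
$Q{\left(-26,158 \right)} + F{\left(52 \right)} = -26 + \left(2 + \frac{48}{13441} \cdot 52\right) = -26 + \left(2 + \frac{2496}{13441}\right) = -26 + \frac{29378}{13441} = - \frac{320088}{13441}$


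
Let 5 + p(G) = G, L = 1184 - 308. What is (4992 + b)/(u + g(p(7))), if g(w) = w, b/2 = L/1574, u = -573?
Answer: -3929580/449377 ≈ -8.7445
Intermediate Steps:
L = 876
p(G) = -5 + G
b = 876/787 (b = 2*(876/1574) = 2*(876*(1/1574)) = 2*(438/787) = 876/787 ≈ 1.1131)
(4992 + b)/(u + g(p(7))) = (4992 + 876/787)/(-573 + (-5 + 7)) = 3929580/(787*(-573 + 2)) = (3929580/787)/(-571) = (3929580/787)*(-1/571) = -3929580/449377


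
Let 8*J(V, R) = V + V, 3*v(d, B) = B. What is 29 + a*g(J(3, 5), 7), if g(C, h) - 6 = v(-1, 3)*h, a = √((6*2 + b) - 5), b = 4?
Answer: 29 + 13*√11 ≈ 72.116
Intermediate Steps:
v(d, B) = B/3
J(V, R) = V/4 (J(V, R) = (V + V)/8 = (2*V)/8 = V/4)
a = √11 (a = √((6*2 + 4) - 5) = √((12 + 4) - 5) = √(16 - 5) = √11 ≈ 3.3166)
g(C, h) = 6 + h (g(C, h) = 6 + ((⅓)*3)*h = 6 + 1*h = 6 + h)
29 + a*g(J(3, 5), 7) = 29 + √11*(6 + 7) = 29 + √11*13 = 29 + 13*√11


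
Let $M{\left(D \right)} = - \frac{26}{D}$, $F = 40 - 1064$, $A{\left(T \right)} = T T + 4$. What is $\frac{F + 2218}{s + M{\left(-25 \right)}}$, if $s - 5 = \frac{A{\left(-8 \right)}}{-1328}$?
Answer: $\frac{3303400}{16569} \approx 199.37$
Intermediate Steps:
$A{\left(T \right)} = 4 + T^{2}$ ($A{\left(T \right)} = T^{2} + 4 = 4 + T^{2}$)
$F = -1024$
$s = \frac{1643}{332}$ ($s = 5 + \frac{4 + \left(-8\right)^{2}}{-1328} = 5 + \left(4 + 64\right) \left(- \frac{1}{1328}\right) = 5 + 68 \left(- \frac{1}{1328}\right) = 5 - \frac{17}{332} = \frac{1643}{332} \approx 4.9488$)
$\frac{F + 2218}{s + M{\left(-25 \right)}} = \frac{-1024 + 2218}{\frac{1643}{332} - \frac{26}{-25}} = \frac{1194}{\frac{1643}{332} - - \frac{26}{25}} = \frac{1194}{\frac{1643}{332} + \frac{26}{25}} = \frac{1194}{\frac{49707}{8300}} = 1194 \cdot \frac{8300}{49707} = \frac{3303400}{16569}$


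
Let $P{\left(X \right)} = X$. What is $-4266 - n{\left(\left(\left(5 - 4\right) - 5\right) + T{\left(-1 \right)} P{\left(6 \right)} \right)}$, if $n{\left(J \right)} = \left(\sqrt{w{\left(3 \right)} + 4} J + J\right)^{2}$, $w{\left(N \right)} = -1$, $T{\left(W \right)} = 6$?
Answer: $-8362 - 2048 \sqrt{3} \approx -11909.0$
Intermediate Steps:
$n{\left(J \right)} = \left(J + J \sqrt{3}\right)^{2}$ ($n{\left(J \right)} = \left(\sqrt{-1 + 4} J + J\right)^{2} = \left(\sqrt{3} J + J\right)^{2} = \left(J \sqrt{3} + J\right)^{2} = \left(J + J \sqrt{3}\right)^{2}$)
$-4266 - n{\left(\left(\left(5 - 4\right) - 5\right) + T{\left(-1 \right)} P{\left(6 \right)} \right)} = -4266 - \left(\left(\left(5 - 4\right) - 5\right) + 6 \cdot 6\right)^{2} \left(1 + \sqrt{3}\right)^{2} = -4266 - \left(\left(1 - 5\right) + 36\right)^{2} \left(1 + \sqrt{3}\right)^{2} = -4266 - \left(-4 + 36\right)^{2} \left(1 + \sqrt{3}\right)^{2} = -4266 - 32^{2} \left(1 + \sqrt{3}\right)^{2} = -4266 - 1024 \left(1 + \sqrt{3}\right)^{2}$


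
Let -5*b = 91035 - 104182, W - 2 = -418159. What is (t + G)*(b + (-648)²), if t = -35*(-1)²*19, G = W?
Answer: -884831418274/5 ≈ -1.7697e+11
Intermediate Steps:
W = -418157 (W = 2 - 418159 = -418157)
G = -418157
b = 13147/5 (b = -(91035 - 104182)/5 = -⅕*(-13147) = 13147/5 ≈ 2629.4)
t = -665 (t = -35*1*19 = -35*19 = -665)
(t + G)*(b + (-648)²) = (-665 - 418157)*(13147/5 + (-648)²) = -418822*(13147/5 + 419904) = -418822*2112667/5 = -884831418274/5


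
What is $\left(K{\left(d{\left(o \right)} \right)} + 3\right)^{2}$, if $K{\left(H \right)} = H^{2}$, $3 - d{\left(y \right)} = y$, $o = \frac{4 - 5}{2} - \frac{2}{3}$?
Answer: $\frac{537289}{1296} \approx 414.57$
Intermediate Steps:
$o = - \frac{7}{6}$ ($o = \left(-1\right) \frac{1}{2} - \frac{2}{3} = - \frac{1}{2} - \frac{2}{3} = - \frac{7}{6} \approx -1.1667$)
$d{\left(y \right)} = 3 - y$
$\left(K{\left(d{\left(o \right)} \right)} + 3\right)^{2} = \left(\left(3 - - \frac{7}{6}\right)^{2} + 3\right)^{2} = \left(\left(3 + \frac{7}{6}\right)^{2} + 3\right)^{2} = \left(\left(\frac{25}{6}\right)^{2} + 3\right)^{2} = \left(\frac{625}{36} + 3\right)^{2} = \left(\frac{733}{36}\right)^{2} = \frac{537289}{1296}$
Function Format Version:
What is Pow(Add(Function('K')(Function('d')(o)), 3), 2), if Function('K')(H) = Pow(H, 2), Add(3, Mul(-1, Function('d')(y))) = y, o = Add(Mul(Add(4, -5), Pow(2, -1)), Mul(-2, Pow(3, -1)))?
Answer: Rational(537289, 1296) ≈ 414.57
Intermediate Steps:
o = Rational(-7, 6) (o = Add(Mul(-1, Rational(1, 2)), Mul(-2, Rational(1, 3))) = Add(Rational(-1, 2), Rational(-2, 3)) = Rational(-7, 6) ≈ -1.1667)
Function('d')(y) = Add(3, Mul(-1, y))
Pow(Add(Function('K')(Function('d')(o)), 3), 2) = Pow(Add(Pow(Add(3, Mul(-1, Rational(-7, 6))), 2), 3), 2) = Pow(Add(Pow(Add(3, Rational(7, 6)), 2), 3), 2) = Pow(Add(Pow(Rational(25, 6), 2), 3), 2) = Pow(Add(Rational(625, 36), 3), 2) = Pow(Rational(733, 36), 2) = Rational(537289, 1296)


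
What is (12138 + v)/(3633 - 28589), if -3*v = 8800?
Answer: -13807/37434 ≈ -0.36884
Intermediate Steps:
v = -8800/3 (v = -⅓*8800 = -8800/3 ≈ -2933.3)
(12138 + v)/(3633 - 28589) = (12138 - 8800/3)/(3633 - 28589) = (27614/3)/(-24956) = (27614/3)*(-1/24956) = -13807/37434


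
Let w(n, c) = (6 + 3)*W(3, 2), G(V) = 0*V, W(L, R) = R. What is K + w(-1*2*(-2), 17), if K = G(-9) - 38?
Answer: -20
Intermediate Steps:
G(V) = 0
w(n, c) = 18 (w(n, c) = (6 + 3)*2 = 9*2 = 18)
K = -38 (K = 0 - 38 = -38)
K + w(-1*2*(-2), 17) = -38 + 18 = -20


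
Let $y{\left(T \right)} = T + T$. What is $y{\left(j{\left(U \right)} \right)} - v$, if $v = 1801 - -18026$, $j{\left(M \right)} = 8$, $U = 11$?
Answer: $-19811$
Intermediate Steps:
$y{\left(T \right)} = 2 T$
$v = 19827$ ($v = 1801 + 18026 = 19827$)
$y{\left(j{\left(U \right)} \right)} - v = 2 \cdot 8 - 19827 = 16 - 19827 = -19811$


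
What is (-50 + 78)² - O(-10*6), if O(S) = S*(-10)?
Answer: 184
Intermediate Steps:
O(S) = -10*S
(-50 + 78)² - O(-10*6) = (-50 + 78)² - (-10)*(-10*6) = 28² - (-10)*(-60) = 784 - 1*600 = 784 - 600 = 184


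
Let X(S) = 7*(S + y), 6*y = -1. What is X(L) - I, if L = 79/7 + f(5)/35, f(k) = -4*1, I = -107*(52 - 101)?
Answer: -154979/30 ≈ -5166.0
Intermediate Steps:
y = -⅙ (y = (⅙)*(-1) = -⅙ ≈ -0.16667)
I = 5243 (I = -107*(-49) = 5243)
f(k) = -4
L = 391/35 (L = 79/7 - 4/35 = 391/35 ≈ 11.171)
X(S) = -7/6 + 7*S (X(S) = 7*(S - ⅙) = 7*(-⅙ + S) = -7/6 + 7*S)
X(L) - I = (-7/6 + 7*(391/35)) - 1*5243 = (-7/6 + 391/5) - 5243 = 2311/30 - 5243 = -154979/30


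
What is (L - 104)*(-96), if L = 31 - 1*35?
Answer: 10368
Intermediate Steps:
L = -4 (L = 31 - 35 = -4)
(L - 104)*(-96) = (-4 - 104)*(-96) = -108*(-96) = 10368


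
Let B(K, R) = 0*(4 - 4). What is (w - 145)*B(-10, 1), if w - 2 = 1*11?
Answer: 0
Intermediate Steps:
w = 13 (w = 2 + 1*11 = 2 + 11 = 13)
B(K, R) = 0 (B(K, R) = 0*0 = 0)
(w - 145)*B(-10, 1) = (13 - 145)*0 = -132*0 = 0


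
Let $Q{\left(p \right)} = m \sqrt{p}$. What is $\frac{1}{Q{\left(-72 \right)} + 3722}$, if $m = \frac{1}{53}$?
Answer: $\frac{5227549}{19456937414} - \frac{159 i \sqrt{2}}{19456937414} \approx 0.00026867 - 1.1557 \cdot 10^{-8} i$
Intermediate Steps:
$m = \frac{1}{53} \approx 0.018868$
$Q{\left(p \right)} = \frac{\sqrt{p}}{53}$
$\frac{1}{Q{\left(-72 \right)} + 3722} = \frac{1}{\frac{\sqrt{-72}}{53} + 3722} = \frac{1}{\frac{6 i \sqrt{2}}{53} + 3722} = \frac{1}{3722 + \frac{6 i \sqrt{2}}{53}}$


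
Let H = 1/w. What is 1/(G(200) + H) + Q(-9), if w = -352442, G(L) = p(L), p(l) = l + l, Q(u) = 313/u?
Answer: -44122566109/1268791191 ≈ -34.775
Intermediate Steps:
p(l) = 2*l
G(L) = 2*L
H = -1/352442 (H = 1/(-352442) = -1/352442 ≈ -2.8373e-6)
1/(G(200) + H) + Q(-9) = 1/(2*200 - 1/352442) + 313/(-9) = 1/(400 - 1/352442) + 313*(-⅑) = 1/(140976799/352442) - 313/9 = 352442/140976799 - 313/9 = -44122566109/1268791191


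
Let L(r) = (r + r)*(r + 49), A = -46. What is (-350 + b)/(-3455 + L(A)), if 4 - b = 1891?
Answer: 2237/3731 ≈ 0.59957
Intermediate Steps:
b = -1887 (b = 4 - 1*1891 = 4 - 1891 = -1887)
L(r) = 2*r*(49 + r) (L(r) = (2*r)*(49 + r) = 2*r*(49 + r))
(-350 + b)/(-3455 + L(A)) = (-350 - 1887)/(-3455 + 2*(-46)*(49 - 46)) = -2237/(-3455 + 2*(-46)*3) = -2237/(-3455 - 276) = -2237/(-3731) = -2237*(-1/3731) = 2237/3731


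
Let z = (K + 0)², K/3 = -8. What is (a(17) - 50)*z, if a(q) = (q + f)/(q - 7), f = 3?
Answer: -27648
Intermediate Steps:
K = -24 (K = 3*(-8) = -24)
a(q) = (3 + q)/(-7 + q) (a(q) = (q + 3)/(q - 7) = (3 + q)/(-7 + q))
z = 576 (z = (-24 + 0)² = (-24)² = 576)
(a(17) - 50)*z = ((3 + 17)/(-7 + 17) - 50)*576 = (20/10 - 50)*576 = ((⅒)*20 - 50)*576 = (2 - 50)*576 = -48*576 = -27648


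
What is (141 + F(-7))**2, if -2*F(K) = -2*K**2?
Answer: 36100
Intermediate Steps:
F(K) = K**2 (F(K) = -(-1)*K**2 = K**2)
(141 + F(-7))**2 = (141 + (-7)**2)**2 = (141 + 49)**2 = 190**2 = 36100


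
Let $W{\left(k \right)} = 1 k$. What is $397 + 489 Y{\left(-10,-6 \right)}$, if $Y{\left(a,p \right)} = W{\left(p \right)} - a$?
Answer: $2353$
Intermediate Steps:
$W{\left(k \right)} = k$
$Y{\left(a,p \right)} = p - a$
$397 + 489 Y{\left(-10,-6 \right)} = 397 + 489 \left(-6 - -10\right) = 397 + 489 \left(-6 + 10\right) = 397 + 489 \cdot 4 = 397 + 1956 = 2353$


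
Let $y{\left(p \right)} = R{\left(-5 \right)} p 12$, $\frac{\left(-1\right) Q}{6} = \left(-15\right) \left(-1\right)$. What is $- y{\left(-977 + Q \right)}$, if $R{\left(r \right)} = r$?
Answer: $-64020$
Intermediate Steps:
$Q = -90$ ($Q = - 6 \left(\left(-15\right) \left(-1\right)\right) = \left(-6\right) 15 = -90$)
$y{\left(p \right)} = - 60 p$ ($y{\left(p \right)} = - 5 p 12 = - 60 p$)
$- y{\left(-977 + Q \right)} = - \left(-60\right) \left(-977 - 90\right) = - \left(-60\right) \left(-1067\right) = \left(-1\right) 64020 = -64020$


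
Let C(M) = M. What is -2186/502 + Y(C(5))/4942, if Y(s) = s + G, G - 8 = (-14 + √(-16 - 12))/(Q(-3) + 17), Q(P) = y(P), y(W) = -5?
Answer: -32391815/7442652 + I*√7/29652 ≈ -4.3522 + 8.9227e-5*I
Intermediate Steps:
Q(P) = -5
G = 41/6 + I*√7/6 (G = 8 + (-14 + √(-16 - 12))/(-5 + 17) = 8 + (-14 + √(-28))/12 = 8 + (-14 + 2*I*√7)*(1/12) = 8 + (-7/6 + I*√7/6) = 41/6 + I*√7/6 ≈ 6.8333 + 0.44096*I)
Y(s) = 41/6 + s + I*√7/6 (Y(s) = s + (41/6 + I*√7/6) = 41/6 + s + I*√7/6)
-2186/502 + Y(C(5))/4942 = -2186/502 + (41/6 + 5 + I*√7/6)/4942 = -2186*1/502 + (71/6 + I*√7/6)*(1/4942) = -1093/251 + (71/29652 + I*√7/29652) = -32391815/7442652 + I*√7/29652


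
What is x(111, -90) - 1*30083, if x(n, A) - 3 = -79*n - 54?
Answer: -38903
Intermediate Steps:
x(n, A) = -51 - 79*n (x(n, A) = 3 + (-79*n - 54) = 3 + (-54 - 79*n) = -51 - 79*n)
x(111, -90) - 1*30083 = (-51 - 79*111) - 1*30083 = (-51 - 8769) - 30083 = -8820 - 30083 = -38903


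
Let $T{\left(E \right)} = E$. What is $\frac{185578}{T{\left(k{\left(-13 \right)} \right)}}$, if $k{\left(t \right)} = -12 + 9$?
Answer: $- \frac{185578}{3} \approx -61859.0$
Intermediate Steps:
$k{\left(t \right)} = -3$
$\frac{185578}{T{\left(k{\left(-13 \right)} \right)}} = \frac{185578}{-3} = 185578 \left(- \frac{1}{3}\right) = - \frac{185578}{3}$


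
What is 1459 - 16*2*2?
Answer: 1395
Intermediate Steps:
1459 - 16*2*2 = 1459 - 32*2 = 1459 - 64 = 1395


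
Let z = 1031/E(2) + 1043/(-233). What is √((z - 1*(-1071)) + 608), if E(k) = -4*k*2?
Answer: √1398559433/932 ≈ 40.126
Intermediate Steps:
E(k) = -8*k
z = -256911/3728 (z = 1031/((-8*2)) + 1043/(-233) = 1031/(-16) + 1043*(-1/233) = 1031*(-1/16) - 1043/233 = -1031/16 - 1043/233 = -256911/3728 ≈ -68.914)
√((z - 1*(-1071)) + 608) = √((-256911/3728 - 1*(-1071)) + 608) = √((-256911/3728 + 1071) + 608) = √(3735777/3728 + 608) = √(6002401/3728) = √1398559433/932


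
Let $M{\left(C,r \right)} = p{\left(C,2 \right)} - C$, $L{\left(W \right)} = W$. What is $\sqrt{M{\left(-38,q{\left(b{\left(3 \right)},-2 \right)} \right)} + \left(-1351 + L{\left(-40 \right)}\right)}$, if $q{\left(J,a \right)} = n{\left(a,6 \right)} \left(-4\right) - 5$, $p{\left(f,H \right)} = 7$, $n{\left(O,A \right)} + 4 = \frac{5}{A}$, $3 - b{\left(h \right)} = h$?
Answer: $i \sqrt{1346} \approx 36.688 i$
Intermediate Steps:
$b{\left(h \right)} = 3 - h$
$n{\left(O,A \right)} = -4 + \frac{5}{A}$
$q{\left(J,a \right)} = \frac{23}{3}$ ($q{\left(J,a \right)} = \left(-4 + \frac{5}{6}\right) \left(-4\right) - 5 = \left(- \frac{19}{6}\right) \left(-4\right) - 5 = \frac{38}{3} - 5 = \frac{23}{3}$)
$M{\left(C,r \right)} = 7 - C$
$\sqrt{M{\left(-38,q{\left(b{\left(3 \right)},-2 \right)} \right)} + \left(-1351 + L{\left(-40 \right)}\right)} = \sqrt{\left(7 - -38\right) - 1391} = \sqrt{\left(7 + 38\right) - 1391} = \sqrt{45 - 1391} = \sqrt{-1346} = i \sqrt{1346}$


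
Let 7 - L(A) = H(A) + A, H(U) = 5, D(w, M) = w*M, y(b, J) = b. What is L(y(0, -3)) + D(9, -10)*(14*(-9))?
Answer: 11342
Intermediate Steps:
D(w, M) = M*w
L(A) = 2 - A (L(A) = 7 - (5 + A) = 7 + (-5 - A) = 2 - A)
L(y(0, -3)) + D(9, -10)*(14*(-9)) = (2 - 1*0) + (-10*9)*(14*(-9)) = (2 + 0) - 90*(-126) = 2 + 11340 = 11342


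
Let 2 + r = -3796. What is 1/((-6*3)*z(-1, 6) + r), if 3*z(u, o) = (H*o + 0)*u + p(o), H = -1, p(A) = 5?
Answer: -1/3864 ≈ -0.00025880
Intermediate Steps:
r = -3798 (r = -2 - 3796 = -3798)
z(u, o) = 5/3 - o*u/3 (z(u, o) = ((-o + 0)*u + 5)/3 = ((-o)*u + 5)/3 = (-o*u + 5)/3 = (5 - o*u)/3 = 5/3 - o*u/3)
1/((-6*3)*z(-1, 6) + r) = 1/((-6*3)*(5/3 - 1/3*6*(-1)) - 3798) = 1/(-18*(5/3 + 2) - 3798) = 1/(-18*11/3 - 3798) = 1/(-66 - 3798) = 1/(-3864) = -1/3864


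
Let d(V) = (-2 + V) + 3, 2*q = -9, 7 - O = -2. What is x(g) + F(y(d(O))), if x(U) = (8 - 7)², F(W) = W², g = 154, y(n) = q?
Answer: 85/4 ≈ 21.250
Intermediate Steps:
O = 9 (O = 7 - 1*(-2) = 7 + 2 = 9)
q = -9/2 (q = (½)*(-9) = -9/2 ≈ -4.5000)
d(V) = 1 + V
y(n) = -9/2
x(U) = 1 (x(U) = 1² = 1)
x(g) + F(y(d(O))) = 1 + (-9/2)² = 1 + 81/4 = 85/4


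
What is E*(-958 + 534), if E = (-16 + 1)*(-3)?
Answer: -19080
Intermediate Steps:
E = 45 (E = -15*(-3) = 45)
E*(-958 + 534) = 45*(-958 + 534) = 45*(-424) = -19080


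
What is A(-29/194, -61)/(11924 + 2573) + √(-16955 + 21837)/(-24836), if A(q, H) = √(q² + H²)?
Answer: -√4882/24836 + √140044397/2812418 ≈ 0.0013945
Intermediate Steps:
A(q, H) = √(H² + q²)
A(-29/194, -61)/(11924 + 2573) + √(-16955 + 21837)/(-24836) = √((-61)² + (-29/194)²)/(11924 + 2573) + √(-16955 + 21837)/(-24836) = √(3721 + (-29*1/194)²)/14497 + √4882*(-1/24836) = √(3721 + (-29/194)²)*(1/14497) - √4882/24836 = √(3721 + 841/37636)*(1/14497) - √4882/24836 = √(140044397/37636)*(1/14497) - √4882/24836 = (√140044397/194)*(1/14497) - √4882/24836 = √140044397/2812418 - √4882/24836 = -√4882/24836 + √140044397/2812418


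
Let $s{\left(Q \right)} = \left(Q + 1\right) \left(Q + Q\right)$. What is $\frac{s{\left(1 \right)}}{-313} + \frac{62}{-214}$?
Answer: $- \frac{10131}{33491} \approx -0.3025$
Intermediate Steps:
$s{\left(Q \right)} = 2 Q \left(1 + Q\right)$ ($s{\left(Q \right)} = \left(1 + Q\right) 2 Q = 2 Q \left(1 + Q\right)$)
$\frac{s{\left(1 \right)}}{-313} + \frac{62}{-214} = \frac{2 \cdot 1 \left(1 + 1\right)}{-313} + \frac{62}{-214} = 2 \cdot 1 \cdot 2 \left(- \frac{1}{313}\right) + 62 \left(- \frac{1}{214}\right) = 4 \left(- \frac{1}{313}\right) - \frac{31}{107} = - \frac{4}{313} - \frac{31}{107} = - \frac{10131}{33491}$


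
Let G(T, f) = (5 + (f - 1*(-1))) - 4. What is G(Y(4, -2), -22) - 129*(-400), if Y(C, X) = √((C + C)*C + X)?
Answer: 51580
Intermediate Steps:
Y(C, X) = √(X + 2*C²) (Y(C, X) = √((2*C)*C + X) = √(2*C² + X) = √(X + 2*C²))
G(T, f) = 2 + f (G(T, f) = (5 + (f + 1)) - 4 = (5 + (1 + f)) - 4 = (6 + f) - 4 = 2 + f)
G(Y(4, -2), -22) - 129*(-400) = (2 - 22) - 129*(-400) = -20 + 51600 = 51580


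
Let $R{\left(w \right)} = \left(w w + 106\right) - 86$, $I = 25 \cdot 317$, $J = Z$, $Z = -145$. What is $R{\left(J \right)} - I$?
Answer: $13120$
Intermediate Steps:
$J = -145$
$I = 7925$
$R{\left(w \right)} = 20 + w^{2}$ ($R{\left(w \right)} = \left(w^{2} + 106\right) - 86 = \left(106 + w^{2}\right) - 86 = 20 + w^{2}$)
$R{\left(J \right)} - I = \left(20 + \left(-145\right)^{2}\right) - 7925 = \left(20 + 21025\right) - 7925 = 21045 - 7925 = 13120$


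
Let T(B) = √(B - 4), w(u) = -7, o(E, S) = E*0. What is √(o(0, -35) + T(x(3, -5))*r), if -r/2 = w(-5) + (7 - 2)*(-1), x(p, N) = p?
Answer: 2*(-1)^(¼)*√6 ≈ 3.4641 + 3.4641*I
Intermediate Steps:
o(E, S) = 0
T(B) = √(-4 + B)
r = 24 (r = -2*(-7 + (7 - 2)*(-1)) = -2*(-7 + 5*(-1)) = -2*(-7 - 5) = -2*(-12) = 24)
√(o(0, -35) + T(x(3, -5))*r) = √(0 + √(-4 + 3)*24) = √(0 + √(-1)*24) = √(0 + I*24) = √(0 + 24*I) = √(24*I) = 2*√6*√I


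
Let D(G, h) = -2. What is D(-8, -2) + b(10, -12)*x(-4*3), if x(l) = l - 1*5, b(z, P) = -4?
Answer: 66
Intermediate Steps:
x(l) = -5 + l (x(l) = l - 5 = -5 + l)
D(-8, -2) + b(10, -12)*x(-4*3) = -2 - 4*(-5 - 4*3) = -2 - 4*(-5 - 12) = -2 - 4*(-17) = -2 + 68 = 66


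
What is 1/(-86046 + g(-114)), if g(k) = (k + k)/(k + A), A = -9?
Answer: -41/3527810 ≈ -1.1622e-5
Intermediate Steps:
g(k) = 2*k/(-9 + k) (g(k) = (k + k)/(k - 9) = (2*k)/(-9 + k) = 2*k/(-9 + k))
1/(-86046 + g(-114)) = 1/(-86046 + 2*(-114)/(-9 - 114)) = 1/(-86046 + 2*(-114)/(-123)) = 1/(-86046 + 2*(-114)*(-1/123)) = 1/(-86046 + 76/41) = 1/(-3527810/41) = -41/3527810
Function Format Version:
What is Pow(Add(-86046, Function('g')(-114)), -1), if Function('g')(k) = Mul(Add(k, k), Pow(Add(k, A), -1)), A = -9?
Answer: Rational(-41, 3527810) ≈ -1.1622e-5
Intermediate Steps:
Function('g')(k) = Mul(2, k, Pow(Add(-9, k), -1)) (Function('g')(k) = Mul(Add(k, k), Pow(Add(k, -9), -1)) = Mul(Mul(2, k), Pow(Add(-9, k), -1)) = Mul(2, k, Pow(Add(-9, k), -1)))
Pow(Add(-86046, Function('g')(-114)), -1) = Pow(Add(-86046, Mul(2, -114, Pow(Add(-9, -114), -1))), -1) = Pow(Add(-86046, Mul(2, -114, Pow(-123, -1))), -1) = Pow(Add(-86046, Mul(2, -114, Rational(-1, 123))), -1) = Pow(Add(-86046, Rational(76, 41)), -1) = Pow(Rational(-3527810, 41), -1) = Rational(-41, 3527810)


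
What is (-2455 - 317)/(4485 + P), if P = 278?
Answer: -252/433 ≈ -0.58199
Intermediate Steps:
(-2455 - 317)/(4485 + P) = (-2455 - 317)/(4485 + 278) = -2772/4763 = -2772*1/4763 = -252/433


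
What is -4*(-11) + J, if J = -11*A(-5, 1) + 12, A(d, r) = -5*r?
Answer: 111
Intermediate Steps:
J = 67 (J = -(-55) + 12 = -11*(-5) + 12 = 55 + 12 = 67)
-4*(-11) + J = -4*(-11) + 67 = 44 + 67 = 111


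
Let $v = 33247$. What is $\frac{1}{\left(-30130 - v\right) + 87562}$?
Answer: $\frac{1}{24185} \approx 4.1348 \cdot 10^{-5}$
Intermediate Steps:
$\frac{1}{\left(-30130 - v\right) + 87562} = \frac{1}{\left(-30130 - 33247\right) + 87562} = \frac{1}{-63377 + 87562} = \frac{1}{24185}$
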